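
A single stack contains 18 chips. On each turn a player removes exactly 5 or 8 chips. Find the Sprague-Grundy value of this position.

Grundy values for subtraction set {5, 8}:
k:     0  1  2  3  4  5  6  7  8  9 10 11 12 13 14 15 16 17 18
g(k):  0  0  0  0  0  1  1  1  1  1  2  2  2  0  0  0  0  0  1
So g(18) = 1.

1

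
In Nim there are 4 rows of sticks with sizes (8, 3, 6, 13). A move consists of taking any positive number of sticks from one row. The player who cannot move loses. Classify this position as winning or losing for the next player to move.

Compute the nim-sum pairwise:
8 ^ 3 = 11
11 ^ 6 = 13
13 ^ 13 = 0
The nim-sum is 0, so this is a P-position: the player to move is in a losing position under optimal play.

Losing position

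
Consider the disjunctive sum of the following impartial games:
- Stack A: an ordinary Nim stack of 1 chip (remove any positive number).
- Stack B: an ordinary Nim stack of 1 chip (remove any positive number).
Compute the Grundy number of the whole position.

0

Stack A is a plain Nim stack of size 1, so its Grundy value is 1.
Stack B is a plain Nim stack of size 1, so its Grundy value is 1.
By the Sprague-Grundy theorem, the Grundy value of a sum of independent games is the XOR of the component values.
Combined value = 1 ⊕ 1 = 0.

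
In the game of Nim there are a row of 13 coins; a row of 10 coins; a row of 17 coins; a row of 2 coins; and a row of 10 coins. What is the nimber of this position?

30

Nim-sum: 13 XOR 10 XOR 17 XOR 2 XOR 10 = 30.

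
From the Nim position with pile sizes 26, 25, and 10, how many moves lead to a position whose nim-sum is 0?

3

Nim-sum: 26 ⊕ 25 ⊕ 10 = 9.
The overall nim-sum is X = 9. A pile of size p has a winning move iff p XOR X < p (reduce it to p XOR X).
  26: 26 XOR 9 = 19 < 26 — winning move (to 19).
  25: 25 XOR 9 = 16 < 25 — winning move (to 16).
  10: 10 XOR 9 = 3 < 10 — winning move (to 3).
That gives 3 winning moves.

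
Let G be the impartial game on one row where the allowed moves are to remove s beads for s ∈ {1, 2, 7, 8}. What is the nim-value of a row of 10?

1

Compute g(0), g(1), … for moves {1, 2, 7, 8}:
k:     0  1  2  3  4  5  6  7  8  9 10
g(k):  0  1  2  0  1  2  0  1  2  0  1
So g(10) = 1.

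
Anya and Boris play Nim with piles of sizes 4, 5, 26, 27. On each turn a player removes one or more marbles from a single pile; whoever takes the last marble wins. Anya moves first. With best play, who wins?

Compute the nim-sum pairwise:
4 ^ 5 = 1
1 ^ 26 = 27
27 ^ 27 = 0
The nim-sum is 0, so this is a P-position: the player to move is in a losing position under optimal play; Anya is about to move from it and so loses — Boris wins.

Boris wins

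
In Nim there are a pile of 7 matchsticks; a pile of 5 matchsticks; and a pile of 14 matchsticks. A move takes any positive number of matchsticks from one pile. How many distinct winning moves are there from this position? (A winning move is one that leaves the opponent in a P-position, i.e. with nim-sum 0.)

1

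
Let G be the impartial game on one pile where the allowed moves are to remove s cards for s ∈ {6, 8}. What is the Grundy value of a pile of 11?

Compute g(0), g(1), … for moves {6, 8}:
k:     0  1  2  3  4  5  6  7  8  9 10 11
g(k):  0  0  0  0  0  0  1  1  1  1  1  1
So g(11) = 1.

1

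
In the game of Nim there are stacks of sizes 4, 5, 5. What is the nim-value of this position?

Nim-sum: 4 XOR 5 XOR 5 = 4.

4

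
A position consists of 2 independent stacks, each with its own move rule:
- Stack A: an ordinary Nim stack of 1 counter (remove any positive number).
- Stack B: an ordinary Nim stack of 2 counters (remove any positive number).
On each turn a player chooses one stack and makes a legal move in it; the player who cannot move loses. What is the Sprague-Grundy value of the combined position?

Stack A is a plain Nim stack of size 1, so its Grundy value is 1.
Stack B is a plain Nim stack of size 2, so its Grundy value is 2.
The value of a disjunctive sum is the nim-sum of the parts.
Combined value = 1 XOR 2 = 3.

3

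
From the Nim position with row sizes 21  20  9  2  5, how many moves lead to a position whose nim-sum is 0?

1

In binary:
  10101  (21)
  10100  (20)
  01001  (9)
  00010  (2)
  00101  (5)
  -----
  01111  (15)
The overall nim-sum is X = 15. A row of size p has a winning move iff p XOR X < p (reduce it to p XOR X).
  21: 21 XOR 15 = 26 ≥ 21 — no move.
  20: 20 XOR 15 = 27 ≥ 20 — no move.
  9: 9 XOR 15 = 6 < 9 — winning move (to 6).
  2: 2 XOR 15 = 13 ≥ 2 — no move.
  5: 5 XOR 15 = 10 ≥ 5 — no move.
That gives 1 winning move.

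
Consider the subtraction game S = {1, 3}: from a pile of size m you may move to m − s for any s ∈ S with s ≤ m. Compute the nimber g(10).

0

Compute g(0), g(1), … for moves {1, 3}:
g(0) = mex{} = 0
g(1) = mex{0} = 1
g(2) = mex{1} = 0
g(3) = mex{0} = 1
g(4) = mex{1} = 0
g(5) = mex{0} = 1
g(6) = mex{1} = 0
g(7) = mex{0} = 1
g(8) = mex{1} = 0
g(9) = mex{0} = 1
g(10) = mex{1} = 0
So g(10) = 0.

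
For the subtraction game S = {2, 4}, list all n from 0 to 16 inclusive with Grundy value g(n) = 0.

Compute g(0), g(1), … for moves {2, 4}:
k:     0  1  2  3  4  5  6  7  8  9 10 11 12 13 14 15 16
g(k):  0  0  1  1  2  2  0  0  1  1  2  2  0  0  1  1  2
The P-positions (g = 0) in 0..16 are 0, 1, 6, 7, 12, 13.

0, 1, 6, 7, 12, 13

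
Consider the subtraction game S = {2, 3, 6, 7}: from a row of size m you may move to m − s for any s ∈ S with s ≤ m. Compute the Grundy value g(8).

Build the Grundy sequence with g(k) = mex{g(k−s) : s ∈ {2, 3, 6, 7}, s ≤ k}:
g(0) = mex{} = 0
g(1) = mex{} = 0
g(2) = mex{0} = 1
g(3) = mex{0} = 1
g(4) = mex{0,1} = 2
g(5) = mex{1} = 0
g(6) = mex{0,1,2} = 3
g(7) = mex{0,2} = 1
g(8) = mex{0,1,3} = 2
So g(8) = 2.

2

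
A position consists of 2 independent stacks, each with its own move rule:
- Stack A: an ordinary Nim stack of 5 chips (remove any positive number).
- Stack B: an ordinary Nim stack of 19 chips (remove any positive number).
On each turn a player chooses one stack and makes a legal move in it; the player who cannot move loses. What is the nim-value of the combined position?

Stack A is a plain Nim stack of size 5, so its Grundy value is 5.
Stack B is a plain Nim stack of size 19, so its Grundy value is 19.
By the Sprague-Grundy theorem, the Grundy value of a sum of independent games is the XOR of the component values.
Combined value = 5 XOR 19 = 22.

22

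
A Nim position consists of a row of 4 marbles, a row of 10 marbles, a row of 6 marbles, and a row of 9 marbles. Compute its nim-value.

1

Nim-sum: 4 ⊕ 10 ⊕ 6 ⊕ 9 = 1.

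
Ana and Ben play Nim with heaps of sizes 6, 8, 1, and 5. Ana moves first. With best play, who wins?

Nim-sum: 6 XOR 8 XOR 1 XOR 5 = 10.
The nim-sum is 10 ≠ 0, so this is an N-position: the player to move can win; Ana has a winning move.

Ana wins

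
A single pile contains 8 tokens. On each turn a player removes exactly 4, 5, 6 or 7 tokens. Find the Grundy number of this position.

2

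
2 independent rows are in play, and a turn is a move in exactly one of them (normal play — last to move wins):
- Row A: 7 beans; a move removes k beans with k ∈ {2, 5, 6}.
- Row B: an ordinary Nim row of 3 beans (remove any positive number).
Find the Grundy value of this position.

0

For row A, compute g(0), g(1), … with moves {2, 5, 6}:
k:     0  1  2  3  4  5  6  7
g(k):  0  0  1  1  0  2  1  3
So g(7) = 3.
Row B is a plain Nim row of size 3, so its Grundy value is 3.
The value of a disjunctive sum is the nim-sum of the parts.
Combined value = 3 ⊕ 3 = 0.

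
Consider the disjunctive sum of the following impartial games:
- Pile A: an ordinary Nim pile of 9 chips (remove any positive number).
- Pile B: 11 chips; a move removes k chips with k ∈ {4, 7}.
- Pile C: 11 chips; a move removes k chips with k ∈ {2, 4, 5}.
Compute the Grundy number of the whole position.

11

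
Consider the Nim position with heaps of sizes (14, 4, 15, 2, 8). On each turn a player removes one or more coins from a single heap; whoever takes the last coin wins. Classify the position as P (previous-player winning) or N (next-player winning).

N-position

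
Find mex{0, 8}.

1

0 is in the set but 1 is not, so the mex is 1.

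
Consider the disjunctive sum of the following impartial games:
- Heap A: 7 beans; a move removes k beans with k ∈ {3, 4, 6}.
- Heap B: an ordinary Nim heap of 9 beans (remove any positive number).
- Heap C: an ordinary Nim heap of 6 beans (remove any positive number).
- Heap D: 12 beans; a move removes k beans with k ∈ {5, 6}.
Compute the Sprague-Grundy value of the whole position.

For heap A, compute g(0), g(1), … with moves {3, 4, 6}:
k:     0  1  2  3  4  5  6  7
g(k):  0  0  0  1  1  1  2  2
So g(7) = 2.
Heap B is a plain Nim heap of size 9, so its Grundy value is 9.
Heap C is a plain Nim heap of size 6, so its Grundy value is 6.
Build the Grundy sequence for heap D with g(k) = mex{g(k−s) : s ∈ {5, 6}, s ≤ k}:
g(0) = mex{} = 0
g(1) = mex{} = 0
g(2) = mex{} = 0
g(3) = mex{} = 0
g(4) = mex{} = 0
g(5) = mex{0} = 1
g(6) = mex{0} = 1
g(7) = mex{0} = 1
g(8) = mex{0} = 1
g(9) = mex{0} = 1
g(10) = mex{0,1} = 2
g(11) = mex{1} = 0
g(12) = mex{1} = 0
So g(12) = 0.
The value of a disjunctive sum is the nim-sum of the parts.
Combined value = 2 ⊕ 9 ⊕ 6 ⊕ 0 = 13.

13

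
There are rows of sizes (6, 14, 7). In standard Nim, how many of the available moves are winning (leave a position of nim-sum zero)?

1

Write each in binary and XOR column by column:
  0110  (6)
  1110  (14)
  0111  (7)
  ----
  1111  (15)
The overall nim-sum is X = 15. A row of size p has a winning move iff p XOR X < p (reduce it to p XOR X).
  6: 6 XOR 15 = 9 ≥ 6 — no move.
  14: 14 XOR 15 = 1 < 14 — winning move (to 1).
  7: 7 XOR 15 = 8 ≥ 7 — no move.
That gives 1 winning move.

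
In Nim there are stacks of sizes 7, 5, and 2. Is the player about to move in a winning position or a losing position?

Losing position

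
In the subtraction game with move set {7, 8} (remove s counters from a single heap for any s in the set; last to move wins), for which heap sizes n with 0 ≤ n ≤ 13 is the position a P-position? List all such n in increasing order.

0, 1, 2, 3, 4, 5, 6

Build the Grundy sequence with g(k) = mex{g(k−s) : s ∈ {7, 8}, s ≤ k}:
g(0) = mex{} = 0
g(1) = mex{} = 0
g(2) = mex{} = 0
g(3) = mex{} = 0
g(4) = mex{} = 0
g(5) = mex{} = 0
g(6) = mex{} = 0
g(7) = mex{0} = 1
g(8) = mex{0} = 1
g(9) = mex{0} = 1
g(10) = mex{0} = 1
g(11) = mex{0} = 1
g(12) = mex{0} = 1
g(13) = mex{0} = 1
The P-positions (g = 0) in 0..13 are 0, 1, 2, 3, 4, 5, 6.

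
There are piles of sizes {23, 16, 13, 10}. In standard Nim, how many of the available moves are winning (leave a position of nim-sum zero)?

0

Compute the nim-sum pairwise:
23 ⊕ 16 = 7
7 ⊕ 13 = 10
10 ⊕ 10 = 0
The nim-sum is already 0, so every move leaves a nonzero nim-sum — there are no winning moves.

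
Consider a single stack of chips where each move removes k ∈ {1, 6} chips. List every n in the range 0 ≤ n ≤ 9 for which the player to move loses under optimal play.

Grundy values for subtraction set {1, 6}:
k:     0  1  2  3  4  5  6  7  8  9
g(k):  0  1  0  1  0  1  2  0  1  0
The P-positions (g = 0) in 0..9 are 0, 2, 4, 7, 9.

0, 2, 4, 7, 9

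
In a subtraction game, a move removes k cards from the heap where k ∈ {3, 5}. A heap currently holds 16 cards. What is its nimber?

Grundy values for subtraction set {3, 5}:
k:     0  1  2  3  4  5  6  7  8  9 10 11 12 13 14 15 16
g(k):  0  0  0  1  1  1  2  2  0  0  0  1  1  1  2  2  0
So g(16) = 0.

0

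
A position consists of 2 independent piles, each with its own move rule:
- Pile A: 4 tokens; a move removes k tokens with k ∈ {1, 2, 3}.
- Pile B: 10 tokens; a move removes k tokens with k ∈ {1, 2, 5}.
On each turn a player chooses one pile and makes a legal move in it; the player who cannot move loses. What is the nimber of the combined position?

1

Grundy values for pile A (subtraction set {1, 2, 3}):
g(0) = mex{} = 0
g(1) = mex{0} = 1
g(2) = mex{0,1} = 2
g(3) = mex{0,1,2} = 3
g(4) = mex{1,2,3} = 0
So g(4) = 0.
Grundy values for pile B (subtraction set {1, 2, 5}):
k:     0  1  2  3  4  5  6  7  8  9 10
g(k):  0  1  2  0  1  2  0  1  2  0  1
So g(10) = 1.
By the Sprague-Grundy theorem, the Grundy value of a sum of independent games is the XOR of the component values.
Combined value = 0 ⊕ 1 = 1.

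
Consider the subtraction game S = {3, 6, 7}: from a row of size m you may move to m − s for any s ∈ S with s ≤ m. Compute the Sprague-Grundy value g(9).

Compute g(0), g(1), … for moves {3, 6, 7}:
g(0) = mex{} = 0
g(1) = mex{} = 0
g(2) = mex{} = 0
g(3) = mex{0} = 1
g(4) = mex{0} = 1
g(5) = mex{0} = 1
g(6) = mex{0,1} = 2
g(7) = mex{0,1} = 2
g(8) = mex{0,1} = 2
g(9) = mex{0,1,2} = 3
So g(9) = 3.

3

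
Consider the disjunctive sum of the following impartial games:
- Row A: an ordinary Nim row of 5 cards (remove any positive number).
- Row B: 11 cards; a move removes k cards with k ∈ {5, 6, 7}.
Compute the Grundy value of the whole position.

Row A is a plain Nim row of size 5, so its Grundy value is 5.
Grundy values for row B (subtraction set {5, 6, 7}):
g(0) = mex{} = 0
g(1) = mex{} = 0
g(2) = mex{} = 0
g(3) = mex{} = 0
g(4) = mex{} = 0
g(5) = mex{0} = 1
g(6) = mex{0} = 1
g(7) = mex{0} = 1
g(8) = mex{0} = 1
g(9) = mex{0} = 1
g(10) = mex{0,1} = 2
g(11) = mex{0,1} = 2
So g(11) = 2.
By the Sprague-Grundy theorem, the Grundy value of a sum of independent games is the XOR of the component values.
Combined value = 5 XOR 2 = 7.

7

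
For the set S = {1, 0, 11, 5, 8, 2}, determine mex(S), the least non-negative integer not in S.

The values 0, 1, 2 are all present; 3 is the first non-negative integer missing from the set.

3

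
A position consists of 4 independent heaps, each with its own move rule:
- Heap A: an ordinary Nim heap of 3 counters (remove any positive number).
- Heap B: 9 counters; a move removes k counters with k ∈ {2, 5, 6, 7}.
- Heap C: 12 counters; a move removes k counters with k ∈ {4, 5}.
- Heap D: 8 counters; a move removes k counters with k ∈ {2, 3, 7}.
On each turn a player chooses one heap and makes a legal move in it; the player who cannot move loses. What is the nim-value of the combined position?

0

Heap A is a plain Nim heap of size 3, so its Grundy value is 3.
Grundy values for heap B (subtraction set {2, 5, 6, 7}):
g(0) = mex{} = 0
g(1) = mex{} = 0
g(2) = mex{0} = 1
g(3) = mex{0} = 1
g(4) = mex{1} = 0
g(5) = mex{0,1} = 2
g(6) = mex{0} = 1
g(7) = mex{0,1,2} = 3
g(8) = mex{0,1} = 2
g(9) = mex{0,1,3} = 2
So g(9) = 2.
For heap C, compute g(0), g(1), … with moves {4, 5}:
k:     0  1  2  3  4  5  6  7  8  9 10 11 12
g(k):  0  0  0  0  1  1  1  1  2  0  0  0  0
So g(12) = 0.
Build the Grundy sequence for heap D with g(k) = mex{g(k−s) : s ∈ {2, 3, 7}, s ≤ k}:
k:     0  1  2  3  4  5  6  7  8
g(k):  0  0  1  1  2  0  0  1  1
So g(8) = 1.
By the Sprague-Grundy theorem, the Grundy value of a sum of independent games is the XOR of the component values.
Combined value = 3 XOR 2 XOR 0 XOR 1 = 0.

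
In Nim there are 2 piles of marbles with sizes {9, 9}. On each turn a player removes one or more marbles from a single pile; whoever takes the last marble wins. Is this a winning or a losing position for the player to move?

Compute the nim-sum pairwise:
9 ^ 9 = 0
The nim-sum is 0, so this is a P-position: the player to move is in a losing position under optimal play.

Losing position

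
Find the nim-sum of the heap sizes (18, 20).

Bitwise XOR of the heap sizes:
  10010  (18)
  10100  (20)
  -----
  00110  (6)

6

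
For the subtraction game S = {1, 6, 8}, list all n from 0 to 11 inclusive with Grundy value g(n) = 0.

Build the Grundy sequence with g(k) = mex{g(k−s) : s ∈ {1, 6, 8}, s ≤ k}:
k:     0  1  2  3  4  5  6  7  8  9 10 11
g(k):  0  1  0  1  0  1  2  0  1  0  1  0
The P-positions (g = 0) in 0..11 are 0, 2, 4, 7, 9, 11.

0, 2, 4, 7, 9, 11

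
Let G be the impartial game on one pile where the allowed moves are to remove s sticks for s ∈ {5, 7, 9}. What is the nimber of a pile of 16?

0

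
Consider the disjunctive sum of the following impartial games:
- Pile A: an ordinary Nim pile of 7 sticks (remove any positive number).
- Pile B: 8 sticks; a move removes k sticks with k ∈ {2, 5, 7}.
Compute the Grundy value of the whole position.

Pile A is a plain Nim pile of size 7, so its Grundy value is 7.
Build the Grundy sequence for pile B with g(k) = mex{g(k−s) : s ∈ {2, 5, 7}, s ≤ k}:
g(0) = mex{} = 0
g(1) = mex{} = 0
g(2) = mex{0} = 1
g(3) = mex{0} = 1
g(4) = mex{1} = 0
g(5) = mex{0,1} = 2
g(6) = mex{0} = 1
g(7) = mex{0,1,2} = 3
g(8) = mex{0,1} = 2
So g(8) = 2.
By the Sprague-Grundy theorem, the Grundy value of a sum of independent games is the XOR of the component values.
Combined value = 7 ⊕ 2 = 5.

5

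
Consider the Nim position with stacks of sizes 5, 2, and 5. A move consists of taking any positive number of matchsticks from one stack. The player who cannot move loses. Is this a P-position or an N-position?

N-position

Nim-sum: 5 ^ 2 ^ 5 = 2.
The nim-sum is 2 ≠ 0, so this is an N-position: the player to move can win.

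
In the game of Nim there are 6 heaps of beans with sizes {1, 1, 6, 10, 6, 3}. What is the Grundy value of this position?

Nim-sum: 1 XOR 1 XOR 6 XOR 10 XOR 6 XOR 3 = 9.

9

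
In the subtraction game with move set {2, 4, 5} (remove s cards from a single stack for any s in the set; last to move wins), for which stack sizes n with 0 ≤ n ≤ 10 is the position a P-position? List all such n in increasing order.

0, 1, 7, 8

Grundy values for subtraction set {2, 4, 5}:
g(0) = mex{} = 0
g(1) = mex{} = 0
g(2) = mex{0} = 1
g(3) = mex{0} = 1
g(4) = mex{0,1} = 2
g(5) = mex{0,1} = 2
g(6) = mex{0,1,2} = 3
g(7) = mex{1,2} = 0
g(8) = mex{1,2,3} = 0
g(9) = mex{0,2} = 1
g(10) = mex{0,2,3} = 1
The P-positions (g = 0) in 0..10 are 0, 1, 7, 8.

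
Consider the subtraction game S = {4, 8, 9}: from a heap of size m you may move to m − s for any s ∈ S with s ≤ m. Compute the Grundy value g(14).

0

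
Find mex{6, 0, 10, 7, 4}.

1

0 is in the set but 1 is not, so the mex is 1.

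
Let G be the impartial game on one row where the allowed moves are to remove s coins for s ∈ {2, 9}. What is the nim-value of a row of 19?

0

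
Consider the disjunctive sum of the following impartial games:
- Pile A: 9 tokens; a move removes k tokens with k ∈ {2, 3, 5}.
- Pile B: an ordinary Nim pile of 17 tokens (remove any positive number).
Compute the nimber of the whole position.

Build the Grundy sequence for pile A with g(k) = mex{g(k−s) : s ∈ {2, 3, 5}, s ≤ k}:
k:     0  1  2  3  4  5  6  7  8  9
g(k):  0  0  1  1  2  2  3  0  0  1
So g(9) = 1.
Pile B is a plain Nim pile of size 17, so its Grundy value is 17.
The value of a disjunctive sum is the nim-sum of the parts.
Combined value = 1 ⊕ 17 = 16.

16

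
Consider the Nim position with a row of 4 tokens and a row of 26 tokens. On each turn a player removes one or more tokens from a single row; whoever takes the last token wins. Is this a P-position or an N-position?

Compute the nim-sum pairwise:
4 ^ 26 = 30
The nim-sum is 30 ≠ 0, so this is an N-position: the player to move can win.

N-position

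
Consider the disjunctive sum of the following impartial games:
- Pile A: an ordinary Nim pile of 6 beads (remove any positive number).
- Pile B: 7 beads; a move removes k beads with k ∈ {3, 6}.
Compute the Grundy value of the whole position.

4

Pile A is a plain Nim pile of size 6, so its Grundy value is 6.
Build the Grundy sequence for pile B with g(k) = mex{g(k−s) : s ∈ {3, 6}, s ≤ k}:
k:     0  1  2  3  4  5  6  7
g(k):  0  0  0  1  1  1  2  2
So g(7) = 2.
The value of a disjunctive sum is the nim-sum of the parts.
Combined value = 6 XOR 2 = 4.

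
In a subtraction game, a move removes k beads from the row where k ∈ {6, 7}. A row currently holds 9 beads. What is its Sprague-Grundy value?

1

Grundy values for subtraction set {6, 7}:
k:     0  1  2  3  4  5  6  7  8  9
g(k):  0  0  0  0  0  0  1  1  1  1
So g(9) = 1.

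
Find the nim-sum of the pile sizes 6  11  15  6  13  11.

Compute the nim-sum pairwise:
6 ^ 11 = 13
13 ^ 15 = 2
2 ^ 6 = 4
4 ^ 13 = 9
9 ^ 11 = 2

2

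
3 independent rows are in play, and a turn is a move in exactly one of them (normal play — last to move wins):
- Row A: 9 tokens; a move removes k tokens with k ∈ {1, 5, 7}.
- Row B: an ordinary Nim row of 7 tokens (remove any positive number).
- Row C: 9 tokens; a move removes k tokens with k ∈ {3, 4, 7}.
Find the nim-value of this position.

Build the Grundy sequence for row A with g(k) = mex{g(k−s) : s ∈ {1, 5, 7}, s ≤ k}:
k:     0  1  2  3  4  5  6  7  8  9
g(k):  0  1  0  1  0  1  0  1  0  1
So g(9) = 1.
Row B is a plain Nim row of size 7, so its Grundy value is 7.
Build the Grundy sequence for row C with g(k) = mex{g(k−s) : s ∈ {3, 4, 7}, s ≤ k}:
g(0) = mex{} = 0
g(1) = mex{} = 0
g(2) = mex{} = 0
g(3) = mex{0} = 1
g(4) = mex{0} = 1
g(5) = mex{0} = 1
g(6) = mex{0,1} = 2
g(7) = mex{0,1} = 2
g(8) = mex{0,1} = 2
g(9) = mex{0,1,2} = 3
So g(9) = 3.
By the Sprague-Grundy theorem, the Grundy value of a sum of independent games is the XOR of the component values.
Combined value = 1 XOR 7 XOR 3 = 5.

5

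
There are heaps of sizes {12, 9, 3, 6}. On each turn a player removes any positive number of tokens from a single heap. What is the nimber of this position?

Compute the nim-sum pairwise:
12 ^ 9 = 5
5 ^ 3 = 6
6 ^ 6 = 0

0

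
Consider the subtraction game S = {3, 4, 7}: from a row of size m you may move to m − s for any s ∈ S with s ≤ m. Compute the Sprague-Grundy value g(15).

1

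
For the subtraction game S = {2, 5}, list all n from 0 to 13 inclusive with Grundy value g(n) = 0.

Build the Grundy sequence with g(k) = mex{g(k−s) : s ∈ {2, 5}, s ≤ k}:
g(0) = mex{} = 0
g(1) = mex{} = 0
g(2) = mex{0} = 1
g(3) = mex{0} = 1
g(4) = mex{1} = 0
g(5) = mex{0,1} = 2
g(6) = mex{0} = 1
g(7) = mex{1,2} = 0
g(8) = mex{1} = 0
g(9) = mex{0} = 1
g(10) = mex{0,2} = 1
g(11) = mex{1} = 0
g(12) = mex{0,1} = 2
g(13) = mex{0} = 1
The P-positions (g = 0) in 0..13 are 0, 1, 4, 7, 8, 11.

0, 1, 4, 7, 8, 11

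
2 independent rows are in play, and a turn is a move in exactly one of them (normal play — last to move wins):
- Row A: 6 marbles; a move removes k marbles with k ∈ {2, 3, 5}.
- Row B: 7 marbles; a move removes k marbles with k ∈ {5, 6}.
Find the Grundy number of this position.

2

For row A, compute g(0), g(1), … with moves {2, 3, 5}:
g(0) = mex{} = 0
g(1) = mex{} = 0
g(2) = mex{0} = 1
g(3) = mex{0} = 1
g(4) = mex{0,1} = 2
g(5) = mex{0,1} = 2
g(6) = mex{0,1,2} = 3
So g(6) = 3.
Build the Grundy sequence for row B with g(k) = mex{g(k−s) : s ∈ {5, 6}, s ≤ k}:
g(0) = mex{} = 0
g(1) = mex{} = 0
g(2) = mex{} = 0
g(3) = mex{} = 0
g(4) = mex{} = 0
g(5) = mex{0} = 1
g(6) = mex{0} = 1
g(7) = mex{0} = 1
So g(7) = 1.
The value of a disjunctive sum is the nim-sum of the parts.
Combined value = 3 XOR 1 = 2.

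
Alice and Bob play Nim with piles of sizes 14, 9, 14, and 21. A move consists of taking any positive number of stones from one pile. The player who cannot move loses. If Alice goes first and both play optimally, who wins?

Alice wins

In binary:
  01110  (14)
  01001  (9)
  01110  (14)
  10101  (21)
  -----
  11100  (28)
The nim-sum is 28 ≠ 0, so this is an N-position: the player to move can win; Alice has a winning move.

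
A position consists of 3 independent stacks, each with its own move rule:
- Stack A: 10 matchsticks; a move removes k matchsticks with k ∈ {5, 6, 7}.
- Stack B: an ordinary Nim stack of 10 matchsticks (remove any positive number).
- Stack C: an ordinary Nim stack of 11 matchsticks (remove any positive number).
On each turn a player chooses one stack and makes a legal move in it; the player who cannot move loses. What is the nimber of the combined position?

3

For stack A, compute g(0), g(1), … with moves {5, 6, 7}:
k:     0  1  2  3  4  5  6  7  8  9 10
g(k):  0  0  0  0  0  1  1  1  1  1  2
So g(10) = 2.
Stack B is a plain Nim stack of size 10, so its Grundy value is 10.
Stack C is a plain Nim stack of size 11, so its Grundy value is 11.
By the Sprague-Grundy theorem, the Grundy value of a sum of independent games is the XOR of the component values.
Combined value = 2 XOR 10 XOR 11 = 3.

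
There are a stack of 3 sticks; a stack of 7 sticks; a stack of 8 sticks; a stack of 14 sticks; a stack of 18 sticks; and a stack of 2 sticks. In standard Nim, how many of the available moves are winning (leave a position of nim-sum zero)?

1

Compute the nim-sum pairwise:
3 ⊕ 7 = 4
4 ⊕ 8 = 12
12 ⊕ 14 = 2
2 ⊕ 18 = 16
16 ⊕ 2 = 18
The overall nim-sum is X = 18. A stack of size p has a winning move iff p XOR X < p (reduce it to p XOR X).
  3: 3 XOR 18 = 17 ≥ 3 — no move.
  7: 7 XOR 18 = 21 ≥ 7 — no move.
  8: 8 XOR 18 = 26 ≥ 8 — no move.
  14: 14 XOR 18 = 28 ≥ 14 — no move.
  18: 18 XOR 18 = 0 < 18 — winning move (to 0).
  2: 2 XOR 18 = 16 ≥ 2 — no move.
That gives 1 winning move.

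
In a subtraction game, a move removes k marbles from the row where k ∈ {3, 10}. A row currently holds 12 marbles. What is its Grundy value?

2

Build the Grundy sequence with g(k) = mex{g(k−s) : s ∈ {3, 10}, s ≤ k}:
k:     0  1  2  3  4  5  6  7  8  9 10 11 12
g(k):  0  0  0  1  1  1  0  0  0  1  1  1  2
So g(12) = 2.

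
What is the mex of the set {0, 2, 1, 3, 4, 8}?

5

The values 0, 1, 2, 3, 4 are all present; 5 is the first non-negative integer missing from the set.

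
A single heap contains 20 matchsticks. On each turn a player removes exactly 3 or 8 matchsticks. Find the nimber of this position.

1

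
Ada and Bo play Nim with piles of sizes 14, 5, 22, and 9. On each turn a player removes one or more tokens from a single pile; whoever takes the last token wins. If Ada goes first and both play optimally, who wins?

Ada wins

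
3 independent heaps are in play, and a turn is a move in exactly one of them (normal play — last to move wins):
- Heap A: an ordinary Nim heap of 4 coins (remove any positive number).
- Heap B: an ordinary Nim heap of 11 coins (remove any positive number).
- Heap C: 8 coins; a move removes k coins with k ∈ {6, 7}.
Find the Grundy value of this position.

Heap A is a plain Nim heap of size 4, so its Grundy value is 4.
Heap B is a plain Nim heap of size 11, so its Grundy value is 11.
Build the Grundy sequence for heap C with g(k) = mex{g(k−s) : s ∈ {6, 7}, s ≤ k}:
k:     0  1  2  3  4  5  6  7  8
g(k):  0  0  0  0  0  0  1  1  1
So g(8) = 1.
By the Sprague-Grundy theorem, the Grundy value of a sum of independent games is the XOR of the component values.
Combined value = 4 ⊕ 11 ⊕ 1 = 14.

14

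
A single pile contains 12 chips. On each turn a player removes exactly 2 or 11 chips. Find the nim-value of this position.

2

Grundy values for subtraction set {2, 11}:
g(0) = mex{} = 0
g(1) = mex{} = 0
g(2) = mex{0} = 1
g(3) = mex{0} = 1
g(4) = mex{1} = 0
g(5) = mex{1} = 0
g(6) = mex{0} = 1
g(7) = mex{0} = 1
g(8) = mex{1} = 0
g(9) = mex{1} = 0
g(10) = mex{0} = 1
g(11) = mex{0} = 1
g(12) = mex{0,1} = 2
So g(12) = 2.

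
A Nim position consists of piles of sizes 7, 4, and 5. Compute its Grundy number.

6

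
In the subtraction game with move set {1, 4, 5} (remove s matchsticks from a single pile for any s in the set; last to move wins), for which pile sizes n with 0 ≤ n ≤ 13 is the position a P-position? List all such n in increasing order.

0, 2, 8, 10

Compute g(0), g(1), … for moves {1, 4, 5}:
k:     0  1  2  3  4  5  6  7  8  9 10 11 12 13
g(k):  0  1  0  1  2  3  2  3  0  1  0  1  2  3
The P-positions (g = 0) in 0..13 are 0, 2, 8, 10.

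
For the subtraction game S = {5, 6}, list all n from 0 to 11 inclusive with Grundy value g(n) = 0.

Compute g(0), g(1), … for moves {5, 6}:
g(0) = mex{} = 0
g(1) = mex{} = 0
g(2) = mex{} = 0
g(3) = mex{} = 0
g(4) = mex{} = 0
g(5) = mex{0} = 1
g(6) = mex{0} = 1
g(7) = mex{0} = 1
g(8) = mex{0} = 1
g(9) = mex{0} = 1
g(10) = mex{0,1} = 2
g(11) = mex{1} = 0
The P-positions (g = 0) in 0..11 are 0, 1, 2, 3, 4, 11.

0, 1, 2, 3, 4, 11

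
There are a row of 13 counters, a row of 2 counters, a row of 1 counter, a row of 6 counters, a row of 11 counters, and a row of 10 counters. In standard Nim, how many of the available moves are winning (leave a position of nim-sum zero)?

3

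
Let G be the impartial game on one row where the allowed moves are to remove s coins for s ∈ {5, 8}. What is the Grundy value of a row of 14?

0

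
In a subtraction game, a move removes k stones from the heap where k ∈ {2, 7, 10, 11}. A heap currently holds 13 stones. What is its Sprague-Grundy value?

Build the Grundy sequence with g(k) = mex{g(k−s) : s ∈ {2, 7, 10, 11}, s ≤ k}:
k:     0  1  2  3  4  5  6  7  8  9 10 11 12 13
g(k):  0  0  1  1  0  0  1  1  2  0  3  1  2  0
So g(13) = 0.

0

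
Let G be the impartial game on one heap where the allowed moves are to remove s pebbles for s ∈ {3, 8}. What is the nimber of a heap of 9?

Compute g(0), g(1), … for moves {3, 8}:
g(0) = mex{} = 0
g(1) = mex{} = 0
g(2) = mex{} = 0
g(3) = mex{0} = 1
g(4) = mex{0} = 1
g(5) = mex{0} = 1
g(6) = mex{1} = 0
g(7) = mex{1} = 0
g(8) = mex{0,1} = 2
g(9) = mex{0} = 1
So g(9) = 1.

1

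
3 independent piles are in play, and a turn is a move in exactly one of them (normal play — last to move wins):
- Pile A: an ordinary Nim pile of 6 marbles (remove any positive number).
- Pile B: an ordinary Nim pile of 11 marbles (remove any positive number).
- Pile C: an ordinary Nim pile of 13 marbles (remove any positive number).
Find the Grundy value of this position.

0

Pile A is a plain Nim pile of size 6, so its Grundy value is 6.
Pile B is a plain Nim pile of size 11, so its Grundy value is 11.
Pile C is a plain Nim pile of size 13, so its Grundy value is 13.
The value of a disjunctive sum is the nim-sum of the parts.
Combined value = 6 XOR 11 XOR 13 = 0.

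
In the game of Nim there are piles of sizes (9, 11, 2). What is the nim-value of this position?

0

Nim-sum: 9 ^ 11 ^ 2 = 0.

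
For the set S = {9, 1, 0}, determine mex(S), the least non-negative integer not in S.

The values 0, 1 are all present; 2 is the first non-negative integer missing from the set.

2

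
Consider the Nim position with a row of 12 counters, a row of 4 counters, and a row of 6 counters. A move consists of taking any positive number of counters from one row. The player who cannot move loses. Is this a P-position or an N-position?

N-position

Compute the nim-sum pairwise:
12 ⊕ 4 = 8
8 ⊕ 6 = 14
The nim-sum is 14 ≠ 0, so this is an N-position: the player to move can win.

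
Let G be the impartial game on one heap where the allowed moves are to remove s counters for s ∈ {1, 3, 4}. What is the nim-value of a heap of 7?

Grundy values for subtraction set {1, 3, 4}:
g(0) = mex{} = 0
g(1) = mex{0} = 1
g(2) = mex{1} = 0
g(3) = mex{0} = 1
g(4) = mex{0,1} = 2
g(5) = mex{0,1,2} = 3
g(6) = mex{0,1,3} = 2
g(7) = mex{1,2} = 0
So g(7) = 0.

0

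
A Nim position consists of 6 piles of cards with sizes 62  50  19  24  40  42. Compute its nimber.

5

Compute the nim-sum pairwise:
62 ⊕ 50 = 12
12 ⊕ 19 = 31
31 ⊕ 24 = 7
7 ⊕ 40 = 47
47 ⊕ 42 = 5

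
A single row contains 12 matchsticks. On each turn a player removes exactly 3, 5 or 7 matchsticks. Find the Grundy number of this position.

Compute g(0), g(1), … for moves {3, 5, 7}:
k:     0  1  2  3  4  5  6  7  8  9 10 11 12
g(k):  0  0  0  1  1  1  2  2  2  3  0  0  0
So g(12) = 0.

0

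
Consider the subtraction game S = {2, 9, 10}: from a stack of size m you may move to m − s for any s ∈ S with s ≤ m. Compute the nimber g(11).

3

Build the Grundy sequence with g(k) = mex{g(k−s) : s ∈ {2, 9, 10}, s ≤ k}:
k:     0  1  2  3  4  5  6  7  8  9 10 11
g(k):  0  0  1  1  0  0  1  1  0  2  1  3
So g(11) = 3.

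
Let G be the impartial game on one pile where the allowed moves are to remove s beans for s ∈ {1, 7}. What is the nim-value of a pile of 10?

0

Grundy values for subtraction set {1, 7}:
k:     0  1  2  3  4  5  6  7  8  9 10
g(k):  0  1  0  1  0  1  0  1  0  1  0
So g(10) = 0.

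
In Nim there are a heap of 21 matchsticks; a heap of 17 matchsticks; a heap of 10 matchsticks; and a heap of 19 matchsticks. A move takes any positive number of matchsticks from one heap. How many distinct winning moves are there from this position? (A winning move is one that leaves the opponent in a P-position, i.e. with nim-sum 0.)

In binary:
  10101  (21)
  10001  (17)
  01010  (10)
  10011  (19)
  -----
  11101  (29)
The overall nim-sum is X = 29. A heap of size p has a winning move iff p XOR X < p (reduce it to p XOR X).
  21: 21 XOR 29 = 8 < 21 — winning move (to 8).
  17: 17 XOR 29 = 12 < 17 — winning move (to 12).
  10: 10 XOR 29 = 23 ≥ 10 — no move.
  19: 19 XOR 29 = 14 < 19 — winning move (to 14).
That gives 3 winning moves.

3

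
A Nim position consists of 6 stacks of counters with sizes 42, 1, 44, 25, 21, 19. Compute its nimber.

Compute the nim-sum pairwise:
42 ⊕ 1 = 43
43 ⊕ 44 = 7
7 ⊕ 25 = 30
30 ⊕ 21 = 11
11 ⊕ 19 = 24

24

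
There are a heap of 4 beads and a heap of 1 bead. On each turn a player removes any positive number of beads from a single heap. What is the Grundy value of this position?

5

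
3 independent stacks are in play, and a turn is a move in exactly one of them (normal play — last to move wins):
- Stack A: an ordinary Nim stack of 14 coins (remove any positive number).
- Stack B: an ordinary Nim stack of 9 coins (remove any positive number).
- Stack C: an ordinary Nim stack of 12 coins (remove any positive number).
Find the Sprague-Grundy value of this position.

11

Stack A is a plain Nim stack of size 14, so its Grundy value is 14.
Stack B is a plain Nim stack of size 9, so its Grundy value is 9.
Stack C is a plain Nim stack of size 12, so its Grundy value is 12.
By the Sprague-Grundy theorem, the Grundy value of a sum of independent games is the XOR of the component values.
Combined value = 14 ⊕ 9 ⊕ 12 = 11.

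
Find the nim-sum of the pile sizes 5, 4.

1

In binary:
  101  (5)
  100  (4)
  ---
  001  (1)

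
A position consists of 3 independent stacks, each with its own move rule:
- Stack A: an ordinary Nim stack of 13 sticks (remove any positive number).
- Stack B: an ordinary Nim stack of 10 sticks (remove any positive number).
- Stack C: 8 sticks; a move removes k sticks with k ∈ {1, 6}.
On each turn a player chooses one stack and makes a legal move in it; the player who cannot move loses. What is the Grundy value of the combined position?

Stack A is a plain Nim stack of size 13, so its Grundy value is 13.
Stack B is a plain Nim stack of size 10, so its Grundy value is 10.
For stack C, compute g(0), g(1), … with moves {1, 6}:
k:     0  1  2  3  4  5  6  7  8
g(k):  0  1  0  1  0  1  2  0  1
So g(8) = 1.
By the Sprague-Grundy theorem, the Grundy value of a sum of independent games is the XOR of the component values.
Combined value = 13 XOR 10 XOR 1 = 6.

6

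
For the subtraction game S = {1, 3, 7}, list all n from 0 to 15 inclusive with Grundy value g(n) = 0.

0, 2, 4, 6, 8, 10, 12, 14

Grundy values for subtraction set {1, 3, 7}:
k:     0  1  2  3  4  5  6  7  8  9 10 11 12 13 14 15
g(k):  0  1  0  1  0  1  0  1  0  1  0  1  0  1  0  1
The P-positions (g = 0) in 0..15 are 0, 2, 4, 6, 8, 10, 12, 14.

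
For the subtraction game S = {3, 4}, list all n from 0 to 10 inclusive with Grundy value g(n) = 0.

0, 1, 2, 7, 8, 9

Compute g(0), g(1), … for moves {3, 4}:
g(0) = mex{} = 0
g(1) = mex{} = 0
g(2) = mex{} = 0
g(3) = mex{0} = 1
g(4) = mex{0} = 1
g(5) = mex{0} = 1
g(6) = mex{0,1} = 2
g(7) = mex{1} = 0
g(8) = mex{1} = 0
g(9) = mex{1,2} = 0
g(10) = mex{0,2} = 1
The P-positions (g = 0) in 0..10 are 0, 1, 2, 7, 8, 9.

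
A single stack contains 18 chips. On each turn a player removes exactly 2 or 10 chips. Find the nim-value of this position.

1

Grundy values for subtraction set {2, 10}:
k:     0  1  2  3  4  5  6  7  8  9 10 11 12 13 14 15 16 17 18
g(k):  0  0  1  1  0  0  1  1  0  0  1  1  0  0  1  1  0  0  1
So g(18) = 1.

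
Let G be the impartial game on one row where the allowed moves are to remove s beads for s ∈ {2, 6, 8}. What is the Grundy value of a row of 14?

0

Grundy values for subtraction set {2, 6, 8}:
k:     0  1  2  3  4  5  6  7  8  9 10 11 12 13 14
g(k):  0  0  1  1  0  0  1  1  2  2  3  3  2  2  0
So g(14) = 0.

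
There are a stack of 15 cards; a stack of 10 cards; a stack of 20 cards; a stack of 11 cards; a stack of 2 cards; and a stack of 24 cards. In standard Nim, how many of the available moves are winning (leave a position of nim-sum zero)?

Bitwise XOR of the heap sizes:
  01111  (15)
  01010  (10)
  10100  (20)
  01011  (11)
  00010  (2)
  11000  (24)
  -----
  00000  (0)
The nim-sum is already 0, so every move leaves a nonzero nim-sum — there are no winning moves.

0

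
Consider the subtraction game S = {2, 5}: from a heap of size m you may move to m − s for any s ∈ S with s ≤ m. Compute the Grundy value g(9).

1

Grundy values for subtraction set {2, 5}:
g(0) = mex{} = 0
g(1) = mex{} = 0
g(2) = mex{0} = 1
g(3) = mex{0} = 1
g(4) = mex{1} = 0
g(5) = mex{0,1} = 2
g(6) = mex{0} = 1
g(7) = mex{1,2} = 0
g(8) = mex{1} = 0
g(9) = mex{0} = 1
So g(9) = 1.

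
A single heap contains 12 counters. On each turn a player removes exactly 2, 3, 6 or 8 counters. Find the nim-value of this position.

Build the Grundy sequence with g(k) = mex{g(k−s) : s ∈ {2, 3, 6, 8}, s ≤ k}:
g(0) = mex{} = 0
g(1) = mex{} = 0
g(2) = mex{0} = 1
g(3) = mex{0} = 1
g(4) = mex{0,1} = 2
g(5) = mex{1} = 0
g(6) = mex{0,1,2} = 3
g(7) = mex{0,2} = 1
g(8) = mex{0,1,3} = 2
g(9) = mex{0,1,3} = 2
g(10) = mex{1,2} = 0
g(11) = mex{0,1,2} = 3
g(12) = mex{0,2,3} = 1
So g(12) = 1.

1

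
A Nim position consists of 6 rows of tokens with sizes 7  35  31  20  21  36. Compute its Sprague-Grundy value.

Bitwise XOR of the heap sizes:
  000111  (7)
  100011  (35)
  011111  (31)
  010100  (20)
  010101  (21)
  100100  (36)
  ------
  011110  (30)

30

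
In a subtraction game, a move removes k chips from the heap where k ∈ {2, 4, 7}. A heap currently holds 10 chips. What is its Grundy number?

2

Compute g(0), g(1), … for moves {2, 4, 7}:
k:     0  1  2  3  4  5  6  7  8  9 10
g(k):  0  0  1  1  2  2  0  3  1  0  2
So g(10) = 2.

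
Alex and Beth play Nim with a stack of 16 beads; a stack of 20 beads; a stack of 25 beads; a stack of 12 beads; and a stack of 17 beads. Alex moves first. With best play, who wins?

Beth wins

Write each in binary and XOR column by column:
  10000  (16)
  10100  (20)
  11001  (25)
  01100  (12)
  10001  (17)
  -----
  00000  (0)
The nim-sum is 0, so this is a P-position: the player to move is in a losing position under optimal play; Alex is about to move from it and so loses — Beth wins.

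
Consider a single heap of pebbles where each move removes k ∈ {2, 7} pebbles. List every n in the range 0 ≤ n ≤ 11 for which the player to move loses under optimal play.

0, 1, 4, 5, 9, 10

Grundy values for subtraction set {2, 7}:
g(0) = mex{} = 0
g(1) = mex{} = 0
g(2) = mex{0} = 1
g(3) = mex{0} = 1
g(4) = mex{1} = 0
g(5) = mex{1} = 0
g(6) = mex{0} = 1
g(7) = mex{0} = 1
g(8) = mex{0,1} = 2
g(9) = mex{1} = 0
g(10) = mex{1,2} = 0
g(11) = mex{0} = 1
The P-positions (g = 0) in 0..11 are 0, 1, 4, 5, 9, 10.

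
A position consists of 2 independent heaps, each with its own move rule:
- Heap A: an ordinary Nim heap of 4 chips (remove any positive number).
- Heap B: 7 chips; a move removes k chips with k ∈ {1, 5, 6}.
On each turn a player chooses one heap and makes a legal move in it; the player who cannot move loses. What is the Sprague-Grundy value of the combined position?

Heap A is a plain Nim heap of size 4, so its Grundy value is 4.
Build the Grundy sequence for heap B with g(k) = mex{g(k−s) : s ∈ {1, 5, 6}, s ≤ k}:
k:     0  1  2  3  4  5  6  7
g(k):  0  1  0  1  0  1  2  3
So g(7) = 3.
The value of a disjunctive sum is the nim-sum of the parts.
Combined value = 4 ⊕ 3 = 7.

7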